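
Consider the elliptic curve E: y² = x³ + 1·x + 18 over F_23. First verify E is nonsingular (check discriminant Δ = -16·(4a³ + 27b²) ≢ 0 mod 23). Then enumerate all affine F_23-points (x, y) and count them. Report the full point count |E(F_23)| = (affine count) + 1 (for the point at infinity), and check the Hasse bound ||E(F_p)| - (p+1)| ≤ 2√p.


Affine points = {(0, 8), (0, 15), (3, 5), (3, 18), (7, 0), (8, 3), (8, 20), (10, 4), (10, 19), (11, 7), (11, 16), (14, 4), (14, 19), (15, 2), (15, 21), (16, 6), (16, 17), (17, 7), (17, 16), (18, 7), (18, 16), (21, 10), (21, 13), (22, 4), (22, 19)}; affine count = 25; |E(F_23)| = 26.

Discriminant check: Δ ∝ 4a³ + 27b² = 4·1³ + 27·18² = 4·1 + 27·324 ≡ 12 (mod 23). Nonzero ⇒ E is nonsingular.
For each x ∈ F_23, compute rhs = x³ + 1·x + 18 mod 23, then count y ∈ F_23 with y² ≡ rhs.
  x = 0: rhs = 18, matching y values: 8, 15 (2 points).
  x = 1: rhs = 20, matching y values: none (0 points).
  x = 2: rhs = 5, matching y values: none (0 points).
  x = 3: rhs = 2, matching y values: 5, 18 (2 points).
  x = 4: rhs = 17, matching y values: none (0 points).
  x = 5: rhs = 10, matching y values: none (0 points).
  x = 6: rhs = 10, matching y values: none (0 points).
  x = 7: rhs = 0, matching y values: 0 (1 points).
  x = 8: rhs = 9, matching y values: 3, 20 (2 points).
  x = 9: rhs = 20, matching y values: none (0 points).
  x = 10: rhs = 16, matching y values: 4, 19 (2 points).
  x = 11: rhs = 3, matching y values: 7, 16 (2 points).
  x = 12: rhs = 10, matching y values: none (0 points).
  x = 13: rhs = 20, matching y values: none (0 points).
  x = 14: rhs = 16, matching y values: 4, 19 (2 points).
  x = 15: rhs = 4, matching y values: 2, 21 (2 points).
  x = 16: rhs = 13, matching y values: 6, 17 (2 points).
  x = 17: rhs = 3, matching y values: 7, 16 (2 points).
  x = 18: rhs = 3, matching y values: 7, 16 (2 points).
  x = 19: rhs = 19, matching y values: none (0 points).
  x = 20: rhs = 11, matching y values: none (0 points).
  x = 21: rhs = 8, matching y values: 10, 13 (2 points).
  x = 22: rhs = 16, matching y values: 4, 19 (2 points).
Total affine count: 25.
Full point count |E(F_23)| = 25 + 1 = 26.
Hasse bound: |26 − (23+1)| = |2| = 2 ≤ 2√23 ≈ 9.5917 ✓.


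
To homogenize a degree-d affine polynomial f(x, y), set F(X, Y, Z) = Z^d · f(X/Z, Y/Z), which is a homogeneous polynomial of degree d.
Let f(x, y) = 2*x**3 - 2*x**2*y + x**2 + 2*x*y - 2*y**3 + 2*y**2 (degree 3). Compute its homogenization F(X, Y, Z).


F(X, Y, Z) = 2*X**3 - 2*X**2*Y + X**2*Z + 2*X*Y*Z - 2*Y**3 + 2*Y**2*Z

deg(f) = 3.
Substitute x = X/Z, y = Y/Z into f, then multiply by Z^3.
  monomial 2·x^3·y^0 ↦ 2·X^3·Y^0·Z^0.
  monomial -2·x^2·y^1 ↦ -2·X^2·Y^1·Z^0.
  monomial 1·x^2·y^0 ↦ 1·X^2·Y^0·Z^1.
  monomial 2·x^1·y^1 ↦ 2·X^1·Y^1·Z^1.
  monomial -2·x^0·y^3 ↦ -2·X^0·Y^3·Z^0.
  monomial 2·x^0·y^2 ↦ 2·X^0·Y^2·Z^1.
Collecting: F(X, Y, Z) = 2*X**3 - 2*X**2*Y + X**2*Z + 2*X*Y*Z - 2*Y**3 + 2*Y**2*Z.


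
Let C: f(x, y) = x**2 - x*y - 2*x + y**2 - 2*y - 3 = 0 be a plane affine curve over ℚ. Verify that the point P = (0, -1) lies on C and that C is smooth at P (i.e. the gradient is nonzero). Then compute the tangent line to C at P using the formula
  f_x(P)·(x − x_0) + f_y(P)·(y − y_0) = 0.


Tangent line at P: -x - 4*y - 4 = 0.

Step 1: f(0, -1) = 0, so P lies on C.
Step 2: partial derivatives
  f_x(x, y) = 2*x - y - 2, f_y(x, y) = -x + 2*y - 2.
  f_x(P) = -1, f_y(P) = -4 (gradient nonzero, so P is smooth).
Step 3: tangent line at P: -1·(x − 0) + -4·(y − -1) = 0.
Expanding: -x - 4*y - 4 = 0.


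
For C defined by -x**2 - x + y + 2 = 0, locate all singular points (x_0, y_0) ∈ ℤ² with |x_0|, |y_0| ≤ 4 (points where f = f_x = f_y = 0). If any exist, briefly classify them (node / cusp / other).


No singular points in the scanned grid; C is smooth there.

Compute partial derivatives:
  f_x = -2*x - 1.
  f_y = 1.
f_y = 1 is a nonzero constant, so f_y never vanishes: no point (x, y) can satisfy f = f_x = f_y = 0. In particular no (x, y) ∈ {−4, ..., 4}² is singular; the curve is smooth.


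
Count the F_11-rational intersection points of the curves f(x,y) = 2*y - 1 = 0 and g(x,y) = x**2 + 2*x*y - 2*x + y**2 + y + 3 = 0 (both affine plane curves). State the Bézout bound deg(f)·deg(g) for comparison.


Common zeros: ∅; count = 0; Bézout bound = 2.

deg(f) = 1, deg(g) = 2, so Bézout bound = 2.
Scan x ∈ F_11. For each x, list the y ∈ F_11 with f(x, y) ≡ 0 and those with g(x, y) ≡ 0 (mod 11); the common zeros in that column are the intersection.
  x = 0: f ≡ 0 at y ∈ {6}; g ≡ 0 at y ∈ {5}; common: ∅.
  x = 1: f ≡ 0 at y ∈ {6}; g ≡ 0 at y ∈ {9, 10}; common: ∅.
  x = 2: f ≡ 0 at y ∈ {6}; g ≡ 0 at y ∈ ∅; common: ∅.
  x = 3: f ≡ 0 at y ∈ {6}; g ≡ 0 at y ∈ {5, 10}; common: ∅.
  x = 4: f ≡ 0 at y ∈ {6}; g ≡ 0 at y ∈ {0, 2}; common: ∅.
  x = 5: f ≡ 0 at y ∈ {6}; g ≡ 0 at y ∈ {2, 9}; common: ∅.
  x = 6: f ≡ 0 at y ∈ {6}; g ≡ 0 at y ∈ ∅; common: ∅.
  x = 7: f ≡ 0 at y ∈ {6}; g ≡ 0 at y ∈ ∅; common: ∅.
  x = 8: f ≡ 0 at y ∈ {6}; g ≡ 0 at y ∈ ∅; common: ∅.
  x = 9: f ≡ 0 at y ∈ {6}; g ≡ 0 at y ∈ {0, 3}; common: ∅.
  x = 10: f ≡ 0 at y ∈ {6}; g ≡ 0 at y ∈ ∅; common: ∅.
Collecting: common zeros = ∅, so the count is 0.
Comparison with the Bézout bound: 0 ≤ 2 = deg(f)·deg(g), as expected for curves with no common component (the affine F_11-count falls short of the bound because intersections may lie at infinity, over extension fields, or carry multiplicity).


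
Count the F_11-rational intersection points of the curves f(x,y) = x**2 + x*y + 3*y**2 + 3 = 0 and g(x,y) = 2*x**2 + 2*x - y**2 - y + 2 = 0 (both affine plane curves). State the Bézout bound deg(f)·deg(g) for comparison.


Common zeros: ∅; count = 0; Bézout bound = 4.

deg(f) = 2, deg(g) = 2, so Bézout bound = 4.
Scan x ∈ F_11. For each x, list the y ∈ F_11 with f(x, y) ≡ 0 and those with g(x, y) ≡ 0 (mod 11); the common zeros in that column are the intersection.
  x = 0: f ≡ 0 at y ∈ ∅; g ≡ 0 at y ∈ {1, 9}; common: ∅.
  x = 1: f ≡ 0 at y ∈ ∅; g ≡ 0 at y ∈ {2, 8}; common: ∅.
  x = 2: f ≡ 0 at y ∈ ∅; g ≡ 0 at y ∈ ∅; common: ∅.
  x = 3: f ≡ 0 at y ∈ ∅; g ≡ 0 at y ∈ ∅; common: ∅.
  x = 4: f ≡ 0 at y ∈ ∅; g ≡ 0 at y ∈ {4, 6}; common: ∅.
  x = 5: f ≡ 0 at y ∈ ∅; g ≡ 0 at y ∈ ∅; common: ∅.
  x = 6: f ≡ 0 at y ∈ ∅; g ≡ 0 at y ∈ {4, 6}; common: ∅.
  x = 7: f ≡ 0 at y ∈ ∅; g ≡ 0 at y ∈ ∅; common: ∅.
  x = 8: f ≡ 0 at y ∈ ∅; g ≡ 0 at y ∈ ∅; common: ∅.
  x = 9: f ≡ 0 at y ∈ ∅; g ≡ 0 at y ∈ {2, 8}; common: ∅.
  x = 10: f ≡ 0 at y ∈ ∅; g ≡ 0 at y ∈ {1, 9}; common: ∅.
Collecting: common zeros = ∅, so the count is 0.
Comparison with the Bézout bound: 0 ≤ 4 = deg(f)·deg(g), as expected for curves with no common component (the affine F_11-count falls short of the bound because intersections may lie at infinity, over extension fields, or carry multiplicity).


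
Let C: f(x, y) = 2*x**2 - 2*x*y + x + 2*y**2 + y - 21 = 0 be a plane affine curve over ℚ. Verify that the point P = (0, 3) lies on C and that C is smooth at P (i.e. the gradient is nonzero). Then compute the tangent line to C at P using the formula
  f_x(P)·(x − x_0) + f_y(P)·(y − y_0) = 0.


Tangent line at P: -5*x + 13*y - 39 = 0.

Step 1: f(0, 3) = 0, so P lies on C.
Step 2: partial derivatives
  f_x(x, y) = 4*x - 2*y + 1, f_y(x, y) = -2*x + 4*y + 1.
  f_x(P) = -5, f_y(P) = 13 (gradient nonzero, so P is smooth).
Step 3: tangent line at P: -5·(x − 0) + 13·(y − 3) = 0.
Expanding: -5*x + 13*y - 39 = 0.


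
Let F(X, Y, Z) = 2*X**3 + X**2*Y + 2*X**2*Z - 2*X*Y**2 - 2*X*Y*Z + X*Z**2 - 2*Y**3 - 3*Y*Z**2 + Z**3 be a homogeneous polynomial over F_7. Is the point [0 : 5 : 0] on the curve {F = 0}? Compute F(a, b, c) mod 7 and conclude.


F(0,5,0) ≡ 2 (mod 7); P is NOT on the curve.

Evaluate F(0, 5, 0) term-by-term (mod 7).
  2*X**3 ↦ 2·0·1·1 = 0
  X**2*Y ↦ 1·0·5·1 = 0
  2*X**2*Z ↦ 2·0·1·0 = 0
  -2*X*Y**2 ↦ -2·0·25·1 = 0
  -2*X*Y*Z ↦ -2·0·5·0 = 0
  X*Z**2 ↦ 1·0·1·0 = 0
  -2*Y**3 ↦ -2·1·125·1 = -250
  -3*Y*Z**2 ↦ -3·1·5·0 = 0
  Z**3 ↦ 1·1·1·0 = 0
Sum: F(0, 5, 0) = (0) + (0) + (0) + (0) + (0) + (0) + (-250) + (0) + (0) = -250.
Reducing mod 7: -250 ≡ 2 (mod 7).
Since F(a, b, c) ≡ 2 ≠ 0 (mod 7), P does NOT lie on the curve.


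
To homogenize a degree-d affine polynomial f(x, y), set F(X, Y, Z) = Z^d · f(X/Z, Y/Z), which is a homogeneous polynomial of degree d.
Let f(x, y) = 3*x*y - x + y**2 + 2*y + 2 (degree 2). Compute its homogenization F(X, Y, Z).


F(X, Y, Z) = 3*X*Y - X*Z + Y**2 + 2*Y*Z + 2*Z**2

deg(f) = 2.
Substitute x = X/Z, y = Y/Z into f, then multiply by Z^2.
  monomial 3·x^1·y^1 ↦ 3·X^1·Y^1·Z^0.
  monomial -1·x^1·y^0 ↦ -1·X^1·Y^0·Z^1.
  monomial 1·x^0·y^2 ↦ 1·X^0·Y^2·Z^0.
  monomial 2·x^0·y^1 ↦ 2·X^0·Y^1·Z^1.
  monomial 2·x^0·y^0 ↦ 2·X^0·Y^0·Z^2.
Collecting: F(X, Y, Z) = 3*X*Y - X*Z + Y**2 + 2*Y*Z + 2*Z**2.


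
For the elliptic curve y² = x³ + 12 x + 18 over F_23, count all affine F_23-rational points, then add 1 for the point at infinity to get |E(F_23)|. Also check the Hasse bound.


Affine points = {(0, 8), (0, 15), (1, 10), (1, 13), (2, 2), (2, 21), (3, 9), (3, 14), (7, 10), (7, 13), (9, 2), (9, 21), (11, 3), (11, 20), (12, 2), (12, 21), (13, 5), (13, 18), (14, 3), (14, 20), (15, 10), (15, 13), (17, 11), (17, 12), (20, 1), (20, 22), (21, 3), (21, 20)}; affine count = 28; |E(F_23)| = 29.

Discriminant check: Δ ∝ 4a³ + 27b² = 4·12³ + 27·18² = 4·1728 + 27·324 ≡ 20 (mod 23). Nonzero ⇒ E is nonsingular.
For each x ∈ F_23, compute rhs = x³ + 12·x + 18 mod 23, then count y ∈ F_23 with y² ≡ rhs.
  x = 0: rhs = 18, matching y values: 8, 15 (2 points).
  x = 1: rhs = 8, matching y values: 10, 13 (2 points).
  x = 2: rhs = 4, matching y values: 2, 21 (2 points).
  x = 3: rhs = 12, matching y values: 9, 14 (2 points).
  x = 4: rhs = 15, matching y values: none (0 points).
  x = 5: rhs = 19, matching y values: none (0 points).
  x = 6: rhs = 7, matching y values: none (0 points).
  x = 7: rhs = 8, matching y values: 10, 13 (2 points).
  x = 8: rhs = 5, matching y values: none (0 points).
  x = 9: rhs = 4, matching y values: 2, 21 (2 points).
  x = 10: rhs = 11, matching y values: none (0 points).
  x = 11: rhs = 9, matching y values: 3, 20 (2 points).
  x = 12: rhs = 4, matching y values: 2, 21 (2 points).
  x = 13: rhs = 2, matching y values: 5, 18 (2 points).
  x = 14: rhs = 9, matching y values: 3, 20 (2 points).
  x = 15: rhs = 8, matching y values: 10, 13 (2 points).
  x = 16: rhs = 5, matching y values: none (0 points).
  x = 17: rhs = 6, matching y values: 11, 12 (2 points).
  x = 18: rhs = 17, matching y values: none (0 points).
  x = 19: rhs = 21, matching y values: none (0 points).
  x = 20: rhs = 1, matching y values: 1, 22 (2 points).
  x = 21: rhs = 9, matching y values: 3, 20 (2 points).
  x = 22: rhs = 5, matching y values: none (0 points).
Total affine count: 28.
Full point count |E(F_23)| = 28 + 1 = 29.
Hasse bound: |29 − (23+1)| = |5| = 5 ≤ 2√23 ≈ 9.5917 ✓.


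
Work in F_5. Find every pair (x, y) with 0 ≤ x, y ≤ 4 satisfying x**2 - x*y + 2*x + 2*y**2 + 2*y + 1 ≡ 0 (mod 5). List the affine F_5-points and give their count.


Affine F_5-points: {(0, 1), (0, 3), (1, 3), (1, 4), (4, 0), (4, 1)}; count = 6.

For each of the 25 pairs (x, y) ∈ F_5², evaluate f(x, y) mod 5. Record the zeros.
  x = 0: [0↦1, 1↦0, 2↦3, 3↦0, 4↦1]  zeros at y ∈ {1, 3}
  x = 1: [0↦4, 1↦2, 2↦4, 3↦0, 4↦0]  zeros at y ∈ {3, 4}
  x = 2: [0↦4, 1↦1, 2↦2, 3↦2, 4↦1]  zeros at y ∈ ∅
  x = 3: [0↦1, 1↦2, 2↦2, 3↦1, 4↦4]  zeros at y ∈ ∅
  x = 4: [0↦0, 1↦0, 2↦4, 3↦2, 4↦4]  zeros at y ∈ {0, 1}
Collecting zeros: affine points = {(0, 1), (0, 3), (1, 3), (1, 4), (4, 0), (4, 1)}.
Total count |C(F_5)_aff| = 6.


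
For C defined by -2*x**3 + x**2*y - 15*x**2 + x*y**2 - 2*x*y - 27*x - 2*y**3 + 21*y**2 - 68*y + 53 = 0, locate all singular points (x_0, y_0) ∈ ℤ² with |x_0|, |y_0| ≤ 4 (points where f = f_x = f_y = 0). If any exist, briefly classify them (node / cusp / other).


Singular points: {(-2, 3)}; classification: cusp.

Compute partial derivatives:
  f_x = -6*x**2 + 2*x*y - 30*x + y**2 - 2*y - 27.
  f_y = x**2 + 2*x*y - 2*x - 6*y**2 + 42*y - 68.
Scan x_0 ∈ {−4, ..., 4}. For each x_0, f_y(x_0, y) is a polynomial in y; find its integer roots y ∈ {−4, ..., 4}, then test f_x and f at those candidates.
  x = -4: f_y(-4, y) = -6*y**2 + 34*y - 44; vanishes at y ∈ {2}. (-4, 2): f_x = -19 ≠ 0.
  x = -3: f_y(-3, y) = -6*y**2 + 36*y - 53; no integer root y with |y| ≤ 4.
  x = -2: f_y(-2, y) = -6*y**2 + 38*y - 60; vanishes at y ∈ {3}. (-2, 3): f_x = 0, f = 0 — SINGULAR.
  x = -1: f_y(-1, y) = -6*y**2 + 40*y - 65; no integer root y with |y| ≤ 4.
  x = 0: f_y(0, y) = -6*y**2 + 42*y - 68; no integer root y with |y| ≤ 4.
  x = 1: f_y(1, y) = -6*y**2 + 44*y - 69; no integer root y with |y| ≤ 4.
  x = 2: f_y(2, y) = -6*y**2 + 46*y - 68; vanishes at y ∈ {2}. (2, 2): f_x = -103 ≠ 0.
  x = 3: f_y(3, y) = -6*y**2 + 48*y - 65; no integer root y with |y| ≤ 4.
  x = 4: f_y(4, y) = -6*y**2 + 50*y - 60; no integer root y with |y| ≤ 4.
Only singular point on the grid: (-2, 3).
Classify: substitute x = -2 + u, y = 3 + v and expand: f = -2*u**3 + u**2*v + u*v**2 - 2*v**3 + v**2.
No constant or linear terms (consistent with a singular point). Quadratic part: v**2. Cubic part: -2*u**3 + u**2*v + u*v**2 - 2*v**3.
The quadratic part v**2 is a perfect square, so there is a single (double) tangent line v = 0, i.e. y = 3. Restricting the cubic part to that line (v = 0) leaves -2*u**3 ≠ 0, so f is not divisible by v and the branch is v² ≈ 2*u**3 to lowest order — this is a cusp.
Classification: cusp.


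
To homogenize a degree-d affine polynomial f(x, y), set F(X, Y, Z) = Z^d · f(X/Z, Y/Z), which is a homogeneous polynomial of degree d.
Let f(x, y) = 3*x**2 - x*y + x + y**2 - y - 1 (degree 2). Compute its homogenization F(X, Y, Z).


F(X, Y, Z) = 3*X**2 - X*Y + X*Z + Y**2 - Y*Z - Z**2

deg(f) = 2.
Substitute x = X/Z, y = Y/Z into f, then multiply by Z^2.
  monomial 3·x^2·y^0 ↦ 3·X^2·Y^0·Z^0.
  monomial -1·x^1·y^1 ↦ -1·X^1·Y^1·Z^0.
  monomial 1·x^1·y^0 ↦ 1·X^1·Y^0·Z^1.
  monomial 1·x^0·y^2 ↦ 1·X^0·Y^2·Z^0.
  monomial -1·x^0·y^1 ↦ -1·X^0·Y^1·Z^1.
  monomial -1·x^0·y^0 ↦ -1·X^0·Y^0·Z^2.
Collecting: F(X, Y, Z) = 3*X**2 - X*Y + X*Z + Y**2 - Y*Z - Z**2.


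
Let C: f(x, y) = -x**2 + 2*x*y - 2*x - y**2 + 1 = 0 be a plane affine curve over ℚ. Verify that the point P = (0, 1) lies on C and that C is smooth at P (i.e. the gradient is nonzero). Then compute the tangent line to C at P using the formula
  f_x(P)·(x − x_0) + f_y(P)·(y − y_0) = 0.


Tangent line at P: 2 - 2*y = 0.

Step 1: f(0, 1) = 0, so P lies on C.
Step 2: partial derivatives
  f_x(x, y) = -2*x + 2*y - 2, f_y(x, y) = 2*x - 2*y.
  f_x(P) = 0, f_y(P) = -2 (gradient nonzero, so P is smooth).
Step 3: tangent line at P: 0·(x − 0) + -2·(y − 1) = 0.
Expanding: 2 - 2*y = 0.


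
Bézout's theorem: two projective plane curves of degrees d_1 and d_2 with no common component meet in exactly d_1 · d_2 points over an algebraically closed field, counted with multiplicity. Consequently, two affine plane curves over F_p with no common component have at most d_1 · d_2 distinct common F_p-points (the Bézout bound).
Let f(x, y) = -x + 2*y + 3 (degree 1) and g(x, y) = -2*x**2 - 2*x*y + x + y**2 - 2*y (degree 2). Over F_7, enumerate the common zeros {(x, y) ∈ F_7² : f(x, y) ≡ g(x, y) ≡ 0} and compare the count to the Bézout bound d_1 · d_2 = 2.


Common zeros: {(0, 2), (5, 1)}; count = 2; Bézout bound = 2.

deg(f) = 1, deg(g) = 2, so Bézout bound = 2.
Scan x ∈ F_7. For each x, list the y ∈ F_7 with f(x, y) ≡ 0 and those with g(x, y) ≡ 0 (mod 7); the common zeros in that column are the intersection.
  x = 0: f ≡ 0 at y ∈ {2}; g ≡ 0 at y ∈ {0, 2}; common: {2}.
  x = 1: f ≡ 0 at y ∈ {6}; g ≡ 0 at y ∈ ∅; common: ∅.
  x = 2: f ≡ 0 at y ∈ {3}; g ≡ 0 at y ∈ {2, 4}; common: ∅.
  x = 3: f ≡ 0 at y ∈ {0}; g ≡ 0 at y ∈ ∅; common: ∅.
  x = 4: f ≡ 0 at y ∈ {4}; g ≡ 0 at y ∈ {0, 3}; common: ∅.
  x = 5: f ≡ 0 at y ∈ {1}; g ≡ 0 at y ∈ {1, 4}; common: {1}.
  x = 6: f ≡ 0 at y ∈ {5}; g ≡ 0 at y ∈ ∅; common: ∅.
Collecting: common zeros = {(0, 2), (5, 1)}, so the count is 2.
Comparison with the Bézout bound: 2 ≤ 2 = deg(f)·deg(g), as expected for curves with no common component (the bound is attained).


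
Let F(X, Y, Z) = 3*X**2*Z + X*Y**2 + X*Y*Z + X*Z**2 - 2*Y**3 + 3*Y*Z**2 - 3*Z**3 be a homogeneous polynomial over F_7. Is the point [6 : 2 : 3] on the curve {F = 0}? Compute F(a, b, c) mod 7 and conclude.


F(6,2,3) ≡ 3 (mod 7); P is NOT on the curve.

Evaluate F(6, 2, 3) term-by-term (mod 7).
  3*X**2*Z ↦ 3·36·1·3 = 324
  X*Y**2 ↦ 1·6·4·1 = 24
  X*Y*Z ↦ 1·6·2·3 = 36
  X*Z**2 ↦ 1·6·1·9 = 54
  -2*Y**3 ↦ -2·1·8·1 = -16
  3*Y*Z**2 ↦ 3·1·2·9 = 54
  -3*Z**3 ↦ -3·1·1·27 = -81
Sum: F(6, 2, 3) = (324) + (24) + (36) + (54) + (-16) + (54) + (-81) = 395.
Reducing mod 7: 395 ≡ 3 (mod 7).
Since F(a, b, c) ≡ 3 ≠ 0 (mod 7), P does NOT lie on the curve.


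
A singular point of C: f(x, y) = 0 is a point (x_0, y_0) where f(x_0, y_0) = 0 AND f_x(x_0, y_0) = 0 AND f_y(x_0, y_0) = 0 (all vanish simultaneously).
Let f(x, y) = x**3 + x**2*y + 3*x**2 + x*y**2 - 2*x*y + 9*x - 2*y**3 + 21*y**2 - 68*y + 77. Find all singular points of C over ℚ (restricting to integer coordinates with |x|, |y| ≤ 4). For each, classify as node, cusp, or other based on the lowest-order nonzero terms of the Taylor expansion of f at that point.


Singular points: {(-2, 3)}; classification: cusp.

Compute partial derivatives:
  f_x = 3*x**2 + 2*x*y + 6*x + y**2 - 2*y + 9.
  f_y = x**2 + 2*x*y - 2*x - 6*y**2 + 42*y - 68.
Scan x_0 ∈ {−4, ..., 4}. For each x_0, f_y(x_0, y) is a polynomial in y; find its integer roots y ∈ {−4, ..., 4}, then test f_x and f at those candidates.
  x = -4: f_y(-4, y) = -6*y**2 + 34*y - 44; vanishes at y ∈ {2}. (-4, 2): f_x = 17 ≠ 0.
  x = -3: f_y(-3, y) = -6*y**2 + 36*y - 53; no integer root y with |y| ≤ 4.
  x = -2: f_y(-2, y) = -6*y**2 + 38*y - 60; vanishes at y ∈ {3}. (-2, 3): f_x = 0, f = 0 — SINGULAR.
  x = -1: f_y(-1, y) = -6*y**2 + 40*y - 65; no integer root y with |y| ≤ 4.
  x = 0: f_y(0, y) = -6*y**2 + 42*y - 68; no integer root y with |y| ≤ 4.
  x = 1: f_y(1, y) = -6*y**2 + 44*y - 69; no integer root y with |y| ≤ 4.
  x = 2: f_y(2, y) = -6*y**2 + 46*y - 68; vanishes at y ∈ {2}. (2, 2): f_x = 41 ≠ 0.
  x = 3: f_y(3, y) = -6*y**2 + 48*y - 65; no integer root y with |y| ≤ 4.
  x = 4: f_y(4, y) = -6*y**2 + 50*y - 60; no integer root y with |y| ≤ 4.
Only singular point on the grid: (-2, 3).
Classify: substitute x = -2 + u, y = 3 + v and expand: f = u**3 + u**2*v + u*v**2 - 2*v**3 + v**2.
No constant or linear terms (consistent with a singular point). Quadratic part: v**2. Cubic part: u**3 + u**2*v + u*v**2 - 2*v**3.
The quadratic part v**2 is a perfect square, so there is a single (double) tangent line v = 0, i.e. y = 3. Restricting the cubic part to that line (v = 0) leaves u**3 ≠ 0, so f is not divisible by v and the branch is v² ≈ -u**3 to lowest order — this is a cusp.
Classification: cusp.


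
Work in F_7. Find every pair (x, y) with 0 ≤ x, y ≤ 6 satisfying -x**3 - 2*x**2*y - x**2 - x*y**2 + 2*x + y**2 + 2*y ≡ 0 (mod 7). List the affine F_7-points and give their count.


Affine F_7-points: {(0, 0), (0, 5), (1, 0), (1, 1), (1, 2), (1, 3), (1, 4), (1, 5), (1, 6), (2, 3), (2, 5), (3, 2), (3, 4), (4, 1), (4, 3), (5, 0), (5, 2), (6, 1), (6, 6)}; count = 19.

For each of the 49 pairs (x, y) ∈ F_7², evaluate f(x, y) mod 7. Record the zeros.
  x = 0: [0↦0, 1↦3, 2↦1, 3↦1, 4↦3, 5↦0, 6↦6]  zeros at y ∈ {0, 5}
  x = 1: [0↦0, 1↦0, 2↦0, 3↦0, 4↦0, 5↦0, 6↦0]  zeros at y ∈ {0, 1, 2, 3, 4, 5, 6}
  x = 2: [0↦6, 1↦6, 2↦4, 3↦0, 4↦1, 5↦0, 6↦4]  zeros at y ∈ {3, 5}
  x = 3: [0↦5, 1↦1, 2↦0, 3↦2, 4↦0, 5↦1, 6↦5]  zeros at y ∈ {2, 4}
  x = 4: [0↦5, 1↦0, 2↦3, 3↦0, 4↦5, 5↦4, 6↦4]  zeros at y ∈ {1, 3}
  x = 5: [0↦0, 1↦4, 2↦0, 3↦2, 4↦3, 5↦3, 6↦2]  zeros at y ∈ {0, 2}
  x = 6: [0↦5, 1↦0, 2↦6, 3↦2, 4↦2, 5↦6, 6↦0]  zeros at y ∈ {1, 6}
Collecting zeros: affine points = {(0, 0), (0, 5), (1, 0), (1, 1), (1, 2), (1, 3), (1, 4), (1, 5), (1, 6), (2, 3), (2, 5), (3, 2), (3, 4), (4, 1), (4, 3), (5, 0), (5, 2), (6, 1), (6, 6)}.
Total count |C(F_7)_aff| = 19.


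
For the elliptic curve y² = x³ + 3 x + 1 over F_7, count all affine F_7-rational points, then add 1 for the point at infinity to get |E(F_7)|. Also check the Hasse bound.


Affine points = {(0, 1), (0, 6), (2, 1), (2, 6), (3, 3), (3, 4), (4, 0), (5, 1), (5, 6), (6, 2), (6, 5)}; affine count = 11; |E(F_7)| = 12.

Discriminant check: Δ ∝ 4a³ + 27b² = 4·3³ + 27·1² = 4·27 + 27·1 ≡ 2 (mod 7). Nonzero ⇒ E is nonsingular.
For each x ∈ F_7, compute rhs = x³ + 3·x + 1 mod 7, then count y ∈ F_7 with y² ≡ rhs.
  x = 0: rhs = 1, matching y values: 1, 6 (2 points).
  x = 1: rhs = 5, matching y values: none (0 points).
  x = 2: rhs = 1, matching y values: 1, 6 (2 points).
  x = 3: rhs = 2, matching y values: 3, 4 (2 points).
  x = 4: rhs = 0, matching y values: 0 (1 points).
  x = 5: rhs = 1, matching y values: 1, 6 (2 points).
  x = 6: rhs = 4, matching y values: 2, 5 (2 points).
Total affine count: 11.
Full point count |E(F_7)| = 11 + 1 = 12.
Hasse bound: |12 − (7+1)| = |4| = 4 ≤ 2√7 ≈ 5.2915 ✓.


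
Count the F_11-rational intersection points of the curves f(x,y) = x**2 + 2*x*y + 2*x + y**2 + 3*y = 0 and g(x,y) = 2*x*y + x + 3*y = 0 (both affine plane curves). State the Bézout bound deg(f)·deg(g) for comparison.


Common zeros: {(0, 0)}; count = 1; Bézout bound = 4.

deg(f) = 2, deg(g) = 2, so Bézout bound = 4.
Scan x ∈ F_11. For each x, list the y ∈ F_11 with f(x, y) ≡ 0 and those with g(x, y) ≡ 0 (mod 11); the common zeros in that column are the intersection.
  x = 0: f ≡ 0 at y ∈ {0, 8}; g ≡ 0 at y ∈ {0}; common: {0}.
  x = 1: f ≡ 0 at y ∈ ∅; g ≡ 0 at y ∈ {2}; common: ∅.
  x = 2: f ≡ 0 at y ∈ ∅; g ≡ 0 at y ∈ {6}; common: ∅.
  x = 3: f ≡ 0 at y ∈ ∅; g ≡ 0 at y ∈ {7}; common: ∅.
  x = 4: f ≡ 0 at y ∈ {3, 8}; g ≡ 0 at y ∈ ∅; common: ∅.
  x = 5: f ≡ 0 at y ∈ ∅; g ≡ 0 at y ∈ {3}; common: ∅.
  x = 6: f ≡ 0 at y ∈ {9}; g ≡ 0 at y ∈ {4}; common: ∅.
  x = 7: f ≡ 0 at y ∈ {7, 9}; g ≡ 0 at y ∈ {8}; common: ∅.
  x = 8: f ≡ 0 at y ∈ ∅; g ≡ 0 at y ∈ {10}; common: ∅.
  x = 9: f ≡ 0 at y ∈ {0, 1}; g ≡ 0 at y ∈ {9}; common: ∅.
  x = 10: f ≡ 0 at y ∈ {3, 7}; g ≡ 0 at y ∈ {1}; common: ∅.
Collecting: common zeros = {(0, 0)}, so the count is 1.
Comparison with the Bézout bound: 1 ≤ 4 = deg(f)·deg(g), as expected for curves with no common component (the affine F_11-count falls short of the bound because intersections may lie at infinity, over extension fields, or carry multiplicity).


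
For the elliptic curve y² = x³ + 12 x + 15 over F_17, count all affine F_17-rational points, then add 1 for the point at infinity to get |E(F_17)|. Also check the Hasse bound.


Affine points = {(0, 7), (0, 10), (2, 8), (2, 9), (4, 5), (4, 12), (5, 8), (5, 9), (7, 0), (9, 6), (9, 11), (10, 8), (10, 9), (11, 4), (11, 13), (12, 0), (15, 0), (16, 6), (16, 11)}; affine count = 19; |E(F_17)| = 20.

Discriminant check: Δ ∝ 4a³ + 27b² = 4·12³ + 27·15² = 4·1728 + 27·225 ≡ 16 (mod 17). Nonzero ⇒ E is nonsingular.
For each x ∈ F_17, compute rhs = x³ + 12·x + 15 mod 17, then count y ∈ F_17 with y² ≡ rhs.
  x = 0: rhs = 15, matching y values: 7, 10 (2 points).
  x = 1: rhs = 11, matching y values: none (0 points).
  x = 2: rhs = 13, matching y values: 8, 9 (2 points).
  x = 3: rhs = 10, matching y values: none (0 points).
  x = 4: rhs = 8, matching y values: 5, 12 (2 points).
  x = 5: rhs = 13, matching y values: 8, 9 (2 points).
  x = 6: rhs = 14, matching y values: none (0 points).
  x = 7: rhs = 0, matching y values: 0 (1 points).
  x = 8: rhs = 11, matching y values: none (0 points).
  x = 9: rhs = 2, matching y values: 6, 11 (2 points).
  x = 10: rhs = 13, matching y values: 8, 9 (2 points).
  x = 11: rhs = 16, matching y values: 4, 13 (2 points).
  x = 12: rhs = 0, matching y values: 0 (1 points).
  x = 13: rhs = 5, matching y values: none (0 points).
  x = 14: rhs = 3, matching y values: none (0 points).
  x = 15: rhs = 0, matching y values: 0 (1 points).
  x = 16: rhs = 2, matching y values: 6, 11 (2 points).
Total affine count: 19.
Full point count |E(F_17)| = 19 + 1 = 20.
Hasse bound: |20 − (17+1)| = |2| = 2 ≤ 2√17 ≈ 8.2462 ✓.


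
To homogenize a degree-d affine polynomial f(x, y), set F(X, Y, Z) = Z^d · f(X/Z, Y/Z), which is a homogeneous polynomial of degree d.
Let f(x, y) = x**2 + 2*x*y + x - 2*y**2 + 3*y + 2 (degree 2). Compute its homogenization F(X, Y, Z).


F(X, Y, Z) = X**2 + 2*X*Y + X*Z - 2*Y**2 + 3*Y*Z + 2*Z**2

deg(f) = 2.
Substitute x = X/Z, y = Y/Z into f, then multiply by Z^2.
  monomial 1·x^2·y^0 ↦ 1·X^2·Y^0·Z^0.
  monomial 2·x^1·y^1 ↦ 2·X^1·Y^1·Z^0.
  monomial 1·x^1·y^0 ↦ 1·X^1·Y^0·Z^1.
  monomial -2·x^0·y^2 ↦ -2·X^0·Y^2·Z^0.
  monomial 3·x^0·y^1 ↦ 3·X^0·Y^1·Z^1.
  monomial 2·x^0·y^0 ↦ 2·X^0·Y^0·Z^2.
Collecting: F(X, Y, Z) = X**2 + 2*X*Y + X*Z - 2*Y**2 + 3*Y*Z + 2*Z**2.


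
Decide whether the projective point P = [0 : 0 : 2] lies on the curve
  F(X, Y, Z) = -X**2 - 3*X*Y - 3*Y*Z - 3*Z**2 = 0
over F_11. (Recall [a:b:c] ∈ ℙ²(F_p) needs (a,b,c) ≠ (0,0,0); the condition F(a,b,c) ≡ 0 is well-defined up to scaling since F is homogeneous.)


F(0,0,2) ≡ 10 (mod 11); P is NOT on the curve.

Evaluate F(0, 0, 2) term-by-term (mod 11).
  -X**2 ↦ -1·0·1·1 = 0
  -3*X*Y ↦ -3·0·0·1 = 0
  -3*Y*Z ↦ -3·1·0·2 = 0
  -3*Z**2 ↦ -3·1·1·4 = -12
Sum: F(0, 0, 2) = (0) + (0) + (0) + (-12) = -12.
Reducing mod 11: -12 ≡ 10 (mod 11).
Since F(a, b, c) ≡ 10 ≠ 0 (mod 11), P does NOT lie on the curve.


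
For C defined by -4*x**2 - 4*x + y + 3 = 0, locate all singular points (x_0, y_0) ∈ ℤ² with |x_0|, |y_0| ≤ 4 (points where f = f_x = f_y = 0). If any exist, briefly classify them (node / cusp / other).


No singular points in the scanned grid; C is smooth there.

Compute partial derivatives:
  f_x = -8*x - 4.
  f_y = 1.
f_y = 1 is a nonzero constant, so f_y never vanishes: no point (x, y) can satisfy f = f_x = f_y = 0. In particular no (x, y) ∈ {−4, ..., 4}² is singular; the curve is smooth.


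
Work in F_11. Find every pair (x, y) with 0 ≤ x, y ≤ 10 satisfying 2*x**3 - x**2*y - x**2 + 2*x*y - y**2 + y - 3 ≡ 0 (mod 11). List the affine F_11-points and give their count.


Affine F_11-points: {(0, 6), (2, 5), (2, 7), (4, 7), (4, 8), (6, 5), (8, 0), (8, 8), (9, 7), (9, 8)}; count = 10.

For each of the 121 pairs (x, y) ∈ F_11², evaluate f(x, y) mod 11. Record the zeros.
  x = 0: [0↦8, 1↦8, 2↦6, 3↦2, 4↦7, 5↦10, 6↦0, 7↦10, 8↦7, 9↦2, 10↦6]  zeros at y ∈ {6}
  x = 1: [0↦9, 1↦10, 2↦9, 3↦6, 4↦1, 5↦5, 6↦7, 7↦7, 8↦5, 9↦1, 10↦6]  zeros at y ∈ ∅
  x = 2: [0↦9, 1↦9, 2↦7, 3↦3, 4↦8, 5↦0, 6↦1, 7↦0, 8↦8, 9↦3, 10↦7]  zeros at y ∈ {5, 7}
  x = 3: [0↦9, 1↦6, 2↦1, 3↦5, 4↦7, 5↦7, 6↦5, 7↦1, 8↦6, 9↦9, 10↦10]  zeros at y ∈ ∅
  x = 4: [0↦10, 1↦2, 2↦3, 3↦2, 4↦10, 5↦5, 6↦9, 7↦0, 8↦0, 9↦9, 10↦5]  zeros at y ∈ {7, 8}
  x = 5: [0↦2, 1↦9, 2↦3, 3↦6, 4↦7, 5↦6, 6↦3, 7↦9, 8↦2, 9↦4, 10↦4]  zeros at y ∈ ∅
  x = 6: [0↦8, 1↦6, 2↦2, 3↦7, 4↦10, 5↦0, 6↦10, 7↦7, 8↦2, 9↦6, 10↦8]  zeros at y ∈ {5}
  x = 7: [0↦7, 1↦5, 2↦1, 3↦6, 4↦9, 5↦10, 6↦9, 7↦6, 8↦1, 9↦5, 10↦7]  zeros at y ∈ ∅
  x = 8: [0↦0, 1↦7, 2↦1, 3↦4, 4↦5, 5↦4, 6↦1, 7↦7, 8↦0, 9↦2, 10↦2]  zeros at y ∈ {0, 8}
  x = 9: [0↦10, 1↦2, 2↦3, 3↦2, 4↦10, 5↦5, 6↦9, 7↦0, 8↦0, 9↦9, 10↦5]  zeros at y ∈ {7, 8}
  x = 10: [0↦5, 1↦2, 2↦8, 3↦1, 4↦3, 5↦3, 6↦1, 7↦8, 8↦2, 9↦5, 10↦6]  zeros at y ∈ ∅
Collecting zeros: affine points = {(0, 6), (2, 5), (2, 7), (4, 7), (4, 8), (6, 5), (8, 0), (8, 8), (9, 7), (9, 8)}.
Total count |C(F_11)_aff| = 10.


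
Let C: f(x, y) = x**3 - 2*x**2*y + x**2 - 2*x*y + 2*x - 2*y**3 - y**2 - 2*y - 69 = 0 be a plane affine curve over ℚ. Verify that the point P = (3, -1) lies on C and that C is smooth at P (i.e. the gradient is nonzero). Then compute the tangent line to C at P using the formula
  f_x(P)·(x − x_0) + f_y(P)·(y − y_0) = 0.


Tangent line at P: 49*x - 30*y - 177 = 0.

Step 1: f(3, -1) = 0, so P lies on C.
Step 2: partial derivatives
  f_x(x, y) = 3*x**2 - 4*x*y + 2*x - 2*y + 2, f_y(x, y) = -2*x**2 - 2*x - 6*y**2 - 2*y - 2.
  f_x(P) = 49, f_y(P) = -30 (gradient nonzero, so P is smooth).
Step 3: tangent line at P: 49·(x − 3) + -30·(y − -1) = 0.
Expanding: 49*x - 30*y - 177 = 0.


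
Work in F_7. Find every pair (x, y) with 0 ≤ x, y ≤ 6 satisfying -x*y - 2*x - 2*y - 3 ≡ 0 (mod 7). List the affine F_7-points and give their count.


Affine F_7-points: {(0, 2), (1, 3), (2, 0), (3, 1), (4, 4), (6, 6)}; count = 6.

For each of the 49 pairs (x, y) ∈ F_7², evaluate f(x, y) mod 7. Record the zeros.
  x = 0: [0↦4, 1↦2, 2↦0, 3↦5, 4↦3, 5↦1, 6↦6]  zeros at y ∈ {2}
  x = 1: [0↦2, 1↦6, 2↦3, 3↦0, 4↦4, 5↦1, 6↦5]  zeros at y ∈ {3}
  x = 2: [0↦0, 1↦3, 2↦6, 3↦2, 4↦5, 5↦1, 6↦4]  zeros at y ∈ {0}
  x = 3: [0↦5, 1↦0, 2↦2, 3↦4, 4↦6, 5↦1, 6↦3]  zeros at y ∈ {1}
  x = 4: [0↦3, 1↦4, 2↦5, 3↦6, 4↦0, 5↦1, 6↦2]  zeros at y ∈ {4}
  x = 5: [0↦1, 1↦1, 2↦1, 3↦1, 4↦1, 5↦1, 6↦1]  zeros at y ∈ ∅
  x = 6: [0↦6, 1↦5, 2↦4, 3↦3, 4↦2, 5↦1, 6↦0]  zeros at y ∈ {6}
Collecting zeros: affine points = {(0, 2), (1, 3), (2, 0), (3, 1), (4, 4), (6, 6)}.
Total count |C(F_7)_aff| = 6.


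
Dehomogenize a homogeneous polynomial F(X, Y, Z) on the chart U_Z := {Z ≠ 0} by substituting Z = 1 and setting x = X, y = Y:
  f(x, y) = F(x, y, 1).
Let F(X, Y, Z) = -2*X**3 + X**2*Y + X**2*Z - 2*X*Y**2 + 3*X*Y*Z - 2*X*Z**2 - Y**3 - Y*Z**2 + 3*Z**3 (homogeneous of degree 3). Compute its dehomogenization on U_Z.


f(x, y) = -2*x**3 + x**2*y + x**2 - 2*x*y**2 + 3*x*y - 2*x - y**3 - y + 3

On U_Z we set Z = 1. Each monomial c·X^i·Y^j·Z^k in F becomes c·x^i·y^j·1^k = c·x^i·y^j.
Substituting Z = 1: F(X, Y, 1) = -2*x**3 + x**2*y + x**2 - 2*x*y**2 + 3*x*y - 2*x - y**3 - y + 3.
Note: deg(f) ≤ deg(F) = 3; strict inequality happens when F is divisible by Z (lost terms).


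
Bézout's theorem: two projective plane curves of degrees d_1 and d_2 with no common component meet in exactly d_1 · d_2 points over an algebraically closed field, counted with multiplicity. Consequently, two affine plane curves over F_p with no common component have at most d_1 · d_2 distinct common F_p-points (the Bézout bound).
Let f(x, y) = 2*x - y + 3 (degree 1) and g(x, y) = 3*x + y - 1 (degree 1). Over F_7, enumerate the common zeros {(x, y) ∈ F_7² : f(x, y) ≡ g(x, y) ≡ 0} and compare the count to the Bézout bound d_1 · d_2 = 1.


Common zeros: {(1, 5)}; count = 1; Bézout bound = 1.

deg(f) = 1, deg(g) = 1, so Bézout bound = 1.
Scan x ∈ F_7. For each x, list the y ∈ F_7 with f(x, y) ≡ 0 and those with g(x, y) ≡ 0 (mod 7); the common zeros in that column are the intersection.
  x = 0: f ≡ 0 at y ∈ {3}; g ≡ 0 at y ∈ {1}; common: ∅.
  x = 1: f ≡ 0 at y ∈ {5}; g ≡ 0 at y ∈ {5}; common: {5}.
  x = 2: f ≡ 0 at y ∈ {0}; g ≡ 0 at y ∈ {2}; common: ∅.
  x = 3: f ≡ 0 at y ∈ {2}; g ≡ 0 at y ∈ {6}; common: ∅.
  x = 4: f ≡ 0 at y ∈ {4}; g ≡ 0 at y ∈ {3}; common: ∅.
  x = 5: f ≡ 0 at y ∈ {6}; g ≡ 0 at y ∈ {0}; common: ∅.
  x = 6: f ≡ 0 at y ∈ {1}; g ≡ 0 at y ∈ {4}; common: ∅.
Collecting: common zeros = {(1, 5)}, so the count is 1.
Comparison with the Bézout bound: 1 ≤ 1 = deg(f)·deg(g), as expected for curves with no common component (the bound is attained).


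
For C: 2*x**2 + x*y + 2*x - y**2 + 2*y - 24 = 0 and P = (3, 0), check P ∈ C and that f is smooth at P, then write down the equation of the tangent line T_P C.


Tangent line at P: 14*x + 5*y - 42 = 0.

Step 1: f(3, 0) = 0, so P lies on C.
Step 2: partial derivatives
  f_x(x, y) = 4*x + y + 2, f_y(x, y) = x - 2*y + 2.
  f_x(P) = 14, f_y(P) = 5 (gradient nonzero, so P is smooth).
Step 3: tangent line at P: 14·(x − 3) + 5·(y − 0) = 0.
Expanding: 14*x + 5*y - 42 = 0.


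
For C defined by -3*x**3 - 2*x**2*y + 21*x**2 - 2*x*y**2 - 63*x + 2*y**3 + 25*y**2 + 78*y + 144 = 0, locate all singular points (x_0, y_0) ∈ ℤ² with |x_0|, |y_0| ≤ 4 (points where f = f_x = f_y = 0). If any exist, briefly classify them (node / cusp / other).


Singular points: {(3, -3)}; classification: cusp.

Compute partial derivatives:
  f_x = -9*x**2 - 4*x*y + 42*x - 2*y**2 - 63.
  f_y = -2*x**2 - 4*x*y + 6*y**2 + 50*y + 78.
Scan x_0 ∈ {−4, ..., 4}. For each x_0, f_y(x_0, y) is a polynomial in y; find its integer roots y ∈ {−4, ..., 4}, then test f_x and f at those candidates.
  x = -4: f_y(-4, y) = 6*y**2 + 66*y + 46; no integer root y with |y| ≤ 4.
  x = -3: f_y(-3, y) = 6*y**2 + 62*y + 60; no integer root y with |y| ≤ 4.
  x = -2: f_y(-2, y) = 6*y**2 + 58*y + 70; no integer root y with |y| ≤ 4.
  x = -1: f_y(-1, y) = 6*y**2 + 54*y + 76; no integer root y with |y| ≤ 4.
  x = 0: f_y(0, y) = 6*y**2 + 50*y + 78; no integer root y with |y| ≤ 4.
  x = 1: f_y(1, y) = 6*y**2 + 46*y + 76; no integer root y with |y| ≤ 4.
  x = 2: f_y(2, y) = 6*y**2 + 42*y + 70; no integer root y with |y| ≤ 4.
  x = 3: f_y(3, y) = 6*y**2 + 38*y + 60; vanishes at y ∈ {-3}. (3, -3): f_x = 0, f = 0 — SINGULAR.
  x = 4: f_y(4, y) = 6*y**2 + 34*y + 46; no integer root y with |y| ≤ 4.
Only singular point on the grid: (3, -3).
Classify: substitute x = 3 + u, y = -3 + v and expand: f = -3*u**3 - 2*u**2*v - 2*u*v**2 + 2*v**3 + v**2.
No constant or linear terms (consistent with a singular point). Quadratic part: v**2. Cubic part: -3*u**3 - 2*u**2*v - 2*u*v**2 + 2*v**3.
The quadratic part v**2 is a perfect square, so there is a single (double) tangent line v = 0, i.e. y = -3. Restricting the cubic part to that line (v = 0) leaves -3*u**3 ≠ 0, so f is not divisible by v and the branch is v² ≈ 3*u**3 to lowest order — this is a cusp.
Classification: cusp.


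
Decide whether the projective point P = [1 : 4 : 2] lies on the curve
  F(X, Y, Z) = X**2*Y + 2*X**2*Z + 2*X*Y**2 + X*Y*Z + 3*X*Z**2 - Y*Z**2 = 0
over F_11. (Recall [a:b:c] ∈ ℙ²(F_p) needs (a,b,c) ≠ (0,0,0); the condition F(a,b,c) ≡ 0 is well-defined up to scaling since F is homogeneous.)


F(1,4,2) ≡ 0 (mod 11); P is on the curve.

Evaluate F(1, 4, 2) term-by-term (mod 11).
  X**2*Y ↦ 1·1·4·1 = 4
  2*X**2*Z ↦ 2·1·1·2 = 4
  2*X*Y**2 ↦ 2·1·16·1 = 32
  X*Y*Z ↦ 1·1·4·2 = 8
  3*X*Z**2 ↦ 3·1·1·4 = 12
  -Y*Z**2 ↦ -1·1·4·4 = -16
Sum: F(1, 4, 2) = (4) + (4) + (32) + (8) + (12) + (-16) = 44.
Reducing mod 11: 44 ≡ 0 (mod 11).
Since F(a, b, c) ≡ 0 (mod 11), P lies on the curve.


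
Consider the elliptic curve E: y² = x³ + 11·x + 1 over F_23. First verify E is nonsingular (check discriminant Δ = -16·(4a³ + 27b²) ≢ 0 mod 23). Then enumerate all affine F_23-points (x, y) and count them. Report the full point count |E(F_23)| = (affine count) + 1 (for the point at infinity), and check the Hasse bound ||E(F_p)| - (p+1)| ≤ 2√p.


Affine points = {(0, 1), (0, 22), (1, 6), (1, 17), (2, 10), (2, 13), (8, 7), (8, 16), (9, 1), (9, 22), (11, 2), (11, 21), (13, 8), (13, 15), (14, 1), (14, 22), (16, 8), (16, 15), (17, 8), (17, 15), (19, 10), (19, 13), (22, 9), (22, 14)}; affine count = 24; |E(F_23)| = 25.

Discriminant check: Δ ∝ 4a³ + 27b² = 4·11³ + 27·1² = 4·1331 + 27·1 ≡ 15 (mod 23). Nonzero ⇒ E is nonsingular.
For each x ∈ F_23, compute rhs = x³ + 11·x + 1 mod 23, then count y ∈ F_23 with y² ≡ rhs.
  x = 0: rhs = 1, matching y values: 1, 22 (2 points).
  x = 1: rhs = 13, matching y values: 6, 17 (2 points).
  x = 2: rhs = 8, matching y values: 10, 13 (2 points).
  x = 3: rhs = 15, matching y values: none (0 points).
  x = 4: rhs = 17, matching y values: none (0 points).
  x = 5: rhs = 20, matching y values: none (0 points).
  x = 6: rhs = 7, matching y values: none (0 points).
  x = 7: rhs = 7, matching y values: none (0 points).
  x = 8: rhs = 3, matching y values: 7, 16 (2 points).
  x = 9: rhs = 1, matching y values: 1, 22 (2 points).
  x = 10: rhs = 7, matching y values: none (0 points).
  x = 11: rhs = 4, matching y values: 2, 21 (2 points).
  x = 12: rhs = 21, matching y values: none (0 points).
  x = 13: rhs = 18, matching y values: 8, 15 (2 points).
  x = 14: rhs = 1, matching y values: 1, 22 (2 points).
  x = 15: rhs = 22, matching y values: none (0 points).
  x = 16: rhs = 18, matching y values: 8, 15 (2 points).
  x = 17: rhs = 18, matching y values: 8, 15 (2 points).
  x = 18: rhs = 5, matching y values: none (0 points).
  x = 19: rhs = 8, matching y values: 10, 13 (2 points).
  x = 20: rhs = 10, matching y values: none (0 points).
  x = 21: rhs = 17, matching y values: none (0 points).
  x = 22: rhs = 12, matching y values: 9, 14 (2 points).
Total affine count: 24.
Full point count |E(F_23)| = 24 + 1 = 25.
Hasse bound: |25 − (23+1)| = |1| = 1 ≤ 2√23 ≈ 9.5917 ✓.


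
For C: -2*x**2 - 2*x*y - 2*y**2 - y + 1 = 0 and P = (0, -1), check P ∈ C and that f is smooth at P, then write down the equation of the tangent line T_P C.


Tangent line at P: 2*x + 3*y + 3 = 0.

Step 1: f(0, -1) = 0, so P lies on C.
Step 2: partial derivatives
  f_x(x, y) = -4*x - 2*y, f_y(x, y) = -2*x - 4*y - 1.
  f_x(P) = 2, f_y(P) = 3 (gradient nonzero, so P is smooth).
Step 3: tangent line at P: 2·(x − 0) + 3·(y − -1) = 0.
Expanding: 2*x + 3*y + 3 = 0.


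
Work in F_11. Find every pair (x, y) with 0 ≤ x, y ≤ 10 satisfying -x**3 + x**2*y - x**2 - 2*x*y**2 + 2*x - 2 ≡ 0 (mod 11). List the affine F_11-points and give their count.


Affine F_11-points: {(4, 1), (5, 2), (5, 6), (6, 0), (6, 3), (9, 2), (9, 8), (10, 8)}; count = 8.

For each of the 121 pairs (x, y) ∈ F_11², evaluate f(x, y) mod 11. Record the zeros.
  x = 0: [0↦9, 1↦9, 2↦9, 3↦9, 4↦9, 5↦9, 6↦9, 7↦9, 8↦9, 9↦9, 10↦9]  zeros at y ∈ ∅
  x = 1: [0↦9, 1↦8, 2↦3, 3↦5, 4↦3, 5↦8, 6↦9, 7↦6, 8↦10, 9↦10, 10↦6]  zeros at y ∈ ∅
  x = 2: [0↦1, 1↦1, 2↦4, 3↦10, 4↦8, 5↦9, 6↦2, 7↦9, 8↦8, 9↦10, 10↦4]  zeros at y ∈ ∅
  x = 3: [0↦1, 1↦4, 2↦6, 3↦7, 4↦7, 5↦6, 6↦4, 7↦1, 8↦8, 9↦3, 10↦8]  zeros at y ∈ ∅
  x = 4: [0↦3, 1↦0, 2↦3, 3↦1, 4↦5, 5↦4, 6↦9, 7↦9, 8↦4, 9↦5, 10↦1]  zeros at y ∈ {1}
  x = 5: [0↦1, 1↦5, 2↦0, 3↦8, 4↦7, 5↦8, 6↦0, 7↦5, 8↦1, 9↦10, 10↦10]  zeros at y ∈ {2, 6}
  x = 6: [0↦0, 1↦2, 2↦2, 3↦0, 4↦7, 5↦1, 6↦4, 7↦5, 8↦4, 9↦1, 10↦7]  zeros at y ∈ {0, 3}
  x = 7: [0↦5, 1↦7, 2↦3, 3↦4, 4↦10, 5↦10, 6↦4, 7↦3, 8↦7, 9↦5, 10↦8]  zeros at y ∈ ∅
  x = 8: [0↦10, 1↦3, 2↦8, 3↦3, 4↦10, 5↦7, 6↦5, 7↦4, 8↦4, 9↦5, 10↦7]  zeros at y ∈ ∅
  x = 9: [0↦9, 1↦6, 2↦0, 3↦2, 4↦1, 5↦8, 6↦1, 7↦2, 8↦0, 9↦6, 10↦9]  zeros at y ∈ {2, 8}
  x = 10: [0↦7, 1↦10, 2↦6, 3↦6, 4↦10, 5↦7, 6↦8, 7↦2, 8↦0, 9↦2, 10↦8]  zeros at y ∈ {8}
Collecting zeros: affine points = {(4, 1), (5, 2), (5, 6), (6, 0), (6, 3), (9, 2), (9, 8), (10, 8)}.
Total count |C(F_11)_aff| = 8.


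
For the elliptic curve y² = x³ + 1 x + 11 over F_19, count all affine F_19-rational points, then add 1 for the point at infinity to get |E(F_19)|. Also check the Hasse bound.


Affine points = {(0, 7), (0, 12), (6, 9), (6, 10), (7, 0), (11, 2), (11, 17), (13, 6), (13, 13), (15, 0), (16, 0), (17, 1), (17, 18), (18, 3), (18, 16)}; affine count = 15; |E(F_19)| = 16.

Discriminant check: Δ ∝ 4a³ + 27b² = 4·1³ + 27·11² = 4·1 + 27·121 ≡ 3 (mod 19). Nonzero ⇒ E is nonsingular.
For each x ∈ F_19, compute rhs = x³ + 1·x + 11 mod 19, then count y ∈ F_19 with y² ≡ rhs.
  x = 0: rhs = 11, matching y values: 7, 12 (2 points).
  x = 1: rhs = 13, matching y values: none (0 points).
  x = 2: rhs = 2, matching y values: none (0 points).
  x = 3: rhs = 3, matching y values: none (0 points).
  x = 4: rhs = 3, matching y values: none (0 points).
  x = 5: rhs = 8, matching y values: none (0 points).
  x = 6: rhs = 5, matching y values: 9, 10 (2 points).
  x = 7: rhs = 0, matching y values: 0 (1 points).
  x = 8: rhs = 18, matching y values: none (0 points).
  x = 9: rhs = 8, matching y values: none (0 points).
  x = 10: rhs = 14, matching y values: none (0 points).
  x = 11: rhs = 4, matching y values: 2, 17 (2 points).
  x = 12: rhs = 3, matching y values: none (0 points).
  x = 13: rhs = 17, matching y values: 6, 13 (2 points).
  x = 14: rhs = 14, matching y values: none (0 points).
  x = 15: rhs = 0, matching y values: 0 (1 points).
  x = 16: rhs = 0, matching y values: 0 (1 points).
  x = 17: rhs = 1, matching y values: 1, 18 (2 points).
  x = 18: rhs = 9, matching y values: 3, 16 (2 points).
Total affine count: 15.
Full point count |E(F_19)| = 15 + 1 = 16.
Hasse bound: |16 − (19+1)| = |-4| = 4 ≤ 2√19 ≈ 8.7178 ✓.
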